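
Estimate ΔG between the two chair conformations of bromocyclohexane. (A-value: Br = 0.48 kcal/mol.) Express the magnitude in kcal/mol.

A monosubstituted cyclohexane has one chair with the bromo group axial (E = A = 0.48 kcal/mol) and one with it equatorial (E = 0).
ΔE = 0.48 − 0 = 0.48 kcal/mol.

0.48 kcal/mol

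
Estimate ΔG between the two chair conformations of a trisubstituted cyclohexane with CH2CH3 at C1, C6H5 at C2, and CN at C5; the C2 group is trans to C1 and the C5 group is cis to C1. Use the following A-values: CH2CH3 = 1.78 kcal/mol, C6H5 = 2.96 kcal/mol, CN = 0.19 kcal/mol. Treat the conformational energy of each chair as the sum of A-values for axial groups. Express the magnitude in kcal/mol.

4.93 kcal/mol

Chair I (ethyl axial, phenyl axial, cyano axial): E = 4.93 kcal/mol.
Chair II (ethyl equatorial, phenyl equatorial, cyano equatorial): E = 0.00 kcal/mol.
ΔE = 4.93 − 0.00 = 4.93 kcal/mol; chair II is more stable.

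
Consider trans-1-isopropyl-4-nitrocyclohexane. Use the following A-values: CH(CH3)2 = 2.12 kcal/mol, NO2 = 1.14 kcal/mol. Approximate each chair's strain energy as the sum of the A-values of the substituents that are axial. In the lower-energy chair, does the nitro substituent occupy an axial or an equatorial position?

C1 and C4 have opposite parity, so for the trans isomer the two substituents are e,e in one chair and a,a in the other.
Chair I (isopropyl axial, nitro axial): E = 3.26 kcal/mol.
Chair II (isopropyl equatorial, nitro equatorial): E = 0.00 kcal/mol.
Chair II is the more stable (lower-energy) conformer, and in that chair the nitro group is equatorial.

equatorial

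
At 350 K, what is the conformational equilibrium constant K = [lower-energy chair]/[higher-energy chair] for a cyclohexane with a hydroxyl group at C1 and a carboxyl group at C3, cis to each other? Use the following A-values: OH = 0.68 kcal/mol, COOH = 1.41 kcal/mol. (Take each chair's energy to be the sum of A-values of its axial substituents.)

C1 and C3 have the same parity, so for the cis isomer the two substituents are e,e in one chair and a,a in the other.
Chair I (hydroxyl axial, carboxyl axial): E = 2.09 kcal/mol; chair II (hydroxyl equatorial, carboxyl equatorial): E = 0.00 kcal/mol.
ΔG = 2.09 kcal/mol between the two chairs.
K = exp(ΔG/RT) with R = 1.987×10⁻³ kcal mol⁻¹ K⁻¹ and T = 350 K gives K ≈ 20.2.

K ≈ 20.2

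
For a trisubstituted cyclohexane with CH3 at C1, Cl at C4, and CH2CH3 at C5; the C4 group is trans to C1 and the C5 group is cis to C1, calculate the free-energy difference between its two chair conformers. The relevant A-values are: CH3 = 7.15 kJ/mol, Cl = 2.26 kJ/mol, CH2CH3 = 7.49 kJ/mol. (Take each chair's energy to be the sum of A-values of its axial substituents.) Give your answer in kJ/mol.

Chair I (methyl axial, chloro axial, ethyl axial): E = 16.90 kJ/mol.
Chair II (methyl equatorial, chloro equatorial, ethyl equatorial): E = 0.00 kJ/mol.
ΔE = 16.90 − 0.00 = 16.90 kJ/mol; chair II is more stable.

16.90 kJ/mol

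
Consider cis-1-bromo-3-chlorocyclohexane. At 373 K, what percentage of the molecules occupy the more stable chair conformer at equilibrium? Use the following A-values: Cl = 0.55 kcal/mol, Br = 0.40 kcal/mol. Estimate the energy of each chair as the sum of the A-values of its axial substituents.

78.3%

C1 and C3 have the same parity, so for the cis isomer the two substituents are e,e in one chair and a,a in the other.
Chair I (chloro axial, bromo axial): E = 0.95 kcal/mol; chair II (chloro equatorial, bromo equatorial): E = 0.00 kcal/mol.
ΔG = 0.95 kcal/mol between the two chairs.
K = exp(ΔG/RT) with R = 1.987×10⁻³ kcal mol⁻¹ K⁻¹ and T = 373 K gives K ≈ 3.6.
Fraction in the lower-energy chair = K/(K+1) = 78.3%.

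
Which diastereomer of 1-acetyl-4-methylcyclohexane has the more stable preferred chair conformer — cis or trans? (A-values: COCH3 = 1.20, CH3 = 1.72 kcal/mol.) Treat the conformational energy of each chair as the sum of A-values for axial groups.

At 1,4 positions (parity opposite): cis → (a,e or e,a); trans → (e,e or a,a).
Best chair for cis: E = 1.20 kcal/mol; best chair for trans: E = 0.00 kcal/mol.
The trans isomer is lower by 1.20 kcal/mol.

trans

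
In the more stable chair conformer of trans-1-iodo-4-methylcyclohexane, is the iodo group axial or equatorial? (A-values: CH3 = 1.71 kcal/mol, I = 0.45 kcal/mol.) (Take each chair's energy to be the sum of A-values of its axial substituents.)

equatorial

C1 and C4 have opposite parity, so for the trans isomer the two substituents are e,e in one chair and a,a in the other.
Chair I (methyl axial, iodo axial): E = 2.16 kcal/mol.
Chair II (methyl equatorial, iodo equatorial): E = 0.00 kcal/mol.
Chair II is the more stable (lower-energy) conformer, and in that chair the iodo group is equatorial.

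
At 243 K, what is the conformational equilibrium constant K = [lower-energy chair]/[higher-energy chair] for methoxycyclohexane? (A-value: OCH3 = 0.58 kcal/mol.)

One chair has the methoxy group axial (E = 0.58 kcal/mol) and the other has it equatorial (E = 0).
ΔG = 0.58 kcal/mol between the two chairs.
K = exp(ΔG/RT) with R = 1.987×10⁻³ kcal mol⁻¹ K⁻¹ and T = 243 K gives K ≈ 3.32.

K ≈ 3.32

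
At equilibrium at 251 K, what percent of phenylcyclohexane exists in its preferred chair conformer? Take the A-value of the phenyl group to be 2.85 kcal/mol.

99.7%

One chair has the phenyl group axial (E = 2.85 kcal/mol) and the other has it equatorial (E = 0).
ΔG = 2.85 kcal/mol between the two chairs.
K = exp(ΔG/RT) with R = 1.987×10⁻³ kcal mol⁻¹ K⁻¹ and T = 251 K gives K ≈ 303.
Fraction in the lower-energy chair = K/(K+1) = 99.7%.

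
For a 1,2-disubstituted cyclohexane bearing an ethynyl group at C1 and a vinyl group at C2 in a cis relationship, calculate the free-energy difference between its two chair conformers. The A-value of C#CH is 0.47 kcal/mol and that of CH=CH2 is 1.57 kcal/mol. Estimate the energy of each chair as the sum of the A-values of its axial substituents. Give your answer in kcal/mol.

C1 and C2 have opposite parity, so for the cis isomer the two substituents are one axial and one equatorial in each chair.
Chair I (ethynyl axial, vinyl equatorial): E = 0.47 kcal/mol.
Chair II (ethynyl equatorial, vinyl axial): E = 1.57 kcal/mol.
ΔE = 1.57 − 0.47 = 1.10 kcal/mol; chair I is more stable.

1.10 kcal/mol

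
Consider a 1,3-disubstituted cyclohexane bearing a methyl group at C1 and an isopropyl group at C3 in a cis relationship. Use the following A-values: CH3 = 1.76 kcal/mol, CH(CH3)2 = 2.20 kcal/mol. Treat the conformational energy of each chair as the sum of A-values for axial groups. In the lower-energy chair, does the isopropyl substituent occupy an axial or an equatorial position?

C1 and C3 have the same parity, so for the cis isomer the two substituents are e,e in one chair and a,a in the other.
Chair I (methyl axial, isopropyl axial): E = 3.96 kcal/mol.
Chair II (methyl equatorial, isopropyl equatorial): E = 0.00 kcal/mol.
Chair II is the more stable (lower-energy) conformer, and in that chair the isopropyl group is equatorial.

equatorial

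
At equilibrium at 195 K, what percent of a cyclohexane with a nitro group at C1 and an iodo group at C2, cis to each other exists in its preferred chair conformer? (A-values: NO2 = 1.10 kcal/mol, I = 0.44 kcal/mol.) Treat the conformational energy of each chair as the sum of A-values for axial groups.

84.6%

C1 and C2 have opposite parity, so for the cis isomer the two substituents are one axial and one equatorial in each chair.
Chair I (nitro axial, iodo equatorial): E = 1.10 kcal/mol; chair II (nitro equatorial, iodo axial): E = 0.44 kcal/mol.
ΔG = 0.66 kcal/mol between the two chairs.
K = exp(ΔG/RT) with R = 1.987×10⁻³ kcal mol⁻¹ K⁻¹ and T = 195 K gives K ≈ 5.49.
Fraction in the lower-energy chair = K/(K+1) = 84.6%.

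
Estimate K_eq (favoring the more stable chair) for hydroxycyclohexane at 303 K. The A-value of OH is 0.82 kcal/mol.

One chair has the hydroxyl group axial (E = 0.82 kcal/mol) and the other has it equatorial (E = 0).
ΔG = 0.82 kcal/mol between the two chairs.
K = exp(ΔG/RT) with R = 1.987×10⁻³ kcal mol⁻¹ K⁻¹ and T = 303 K gives K ≈ 3.9.

K ≈ 3.90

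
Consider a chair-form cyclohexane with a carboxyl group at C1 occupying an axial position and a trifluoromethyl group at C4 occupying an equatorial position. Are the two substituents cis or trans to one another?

cis

C1 and C4 have opposite parity, so their axial bonds point in opposite directions.
With opposite-parity carbons, two substituents on the same face are one axial and one equatorial; opposite faces give both axial or both equatorial.
Here the groups are axial/equatorial → same face → cis.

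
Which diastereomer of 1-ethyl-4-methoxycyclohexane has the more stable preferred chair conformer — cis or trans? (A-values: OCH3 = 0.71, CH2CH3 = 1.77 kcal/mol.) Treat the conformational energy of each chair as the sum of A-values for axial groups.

At 1,4 positions (parity opposite): cis → (a,e or e,a); trans → (e,e or a,a).
Best chair for cis: E = 0.71 kcal/mol; best chair for trans: E = 0.00 kcal/mol.
The trans isomer is lower by 0.71 kcal/mol.

trans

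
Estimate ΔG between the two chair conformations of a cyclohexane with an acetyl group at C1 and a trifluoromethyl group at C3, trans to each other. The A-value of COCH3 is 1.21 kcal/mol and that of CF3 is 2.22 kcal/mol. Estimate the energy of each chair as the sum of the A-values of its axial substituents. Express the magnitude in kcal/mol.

1.01 kcal/mol

C1 and C3 have the same parity, so for the trans isomer the two substituents are one axial and one equatorial in each chair.
Chair I (acetyl axial, trifluoromethyl equatorial): E = 1.21 kcal/mol.
Chair II (acetyl equatorial, trifluoromethyl axial): E = 2.22 kcal/mol.
ΔE = 2.22 − 1.21 = 1.01 kcal/mol; chair I is more stable.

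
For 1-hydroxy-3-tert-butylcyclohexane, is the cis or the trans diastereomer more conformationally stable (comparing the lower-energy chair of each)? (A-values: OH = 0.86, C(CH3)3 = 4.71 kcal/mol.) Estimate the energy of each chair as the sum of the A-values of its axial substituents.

cis

At 1,3 positions (parity same): cis → (e,e or a,a); trans → (a,e or e,a).
Best chair for cis: E = 0.00 kcal/mol; best chair for trans: E = 0.86 kcal/mol.
The cis isomer is lower by 0.86 kcal/mol.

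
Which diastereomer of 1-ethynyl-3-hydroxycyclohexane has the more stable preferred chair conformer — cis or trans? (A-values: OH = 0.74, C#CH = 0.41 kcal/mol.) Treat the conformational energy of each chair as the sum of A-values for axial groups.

At 1,3 positions (parity same): cis → (e,e or a,a); trans → (a,e or e,a).
Best chair for cis: E = 0.00 kcal/mol; best chair for trans: E = 0.41 kcal/mol.
The cis isomer is lower by 0.41 kcal/mol.

cis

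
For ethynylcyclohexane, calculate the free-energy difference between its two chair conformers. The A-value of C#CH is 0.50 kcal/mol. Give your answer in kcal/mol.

A monosubstituted cyclohexane has one chair with the ethynyl group axial (E = A = 0.50 kcal/mol) and one with it equatorial (E = 0).
ΔE = 0.50 − 0 = 0.50 kcal/mol.

0.50 kcal/mol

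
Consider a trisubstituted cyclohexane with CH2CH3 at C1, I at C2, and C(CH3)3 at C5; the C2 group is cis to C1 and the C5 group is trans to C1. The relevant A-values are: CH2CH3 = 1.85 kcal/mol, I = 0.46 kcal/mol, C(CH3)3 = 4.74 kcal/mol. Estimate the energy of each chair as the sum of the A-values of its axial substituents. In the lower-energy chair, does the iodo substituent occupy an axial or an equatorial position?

Chair I (ethyl axial, iodo equatorial, tert-butyl equatorial): E = 1.85 kcal/mol.
Chair II (ethyl equatorial, iodo axial, tert-butyl axial): E = 5.20 kcal/mol.
Chair I is the more stable (lower-energy) conformer, and in that chair the iodo group is equatorial.

equatorial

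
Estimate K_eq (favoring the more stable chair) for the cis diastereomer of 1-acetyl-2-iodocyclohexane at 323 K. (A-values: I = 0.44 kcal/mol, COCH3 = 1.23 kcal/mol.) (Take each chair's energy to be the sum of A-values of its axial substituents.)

K ≈ 3.42

C1 and C2 have opposite parity, so for the cis isomer the two substituents are one axial and one equatorial in each chair.
Chair I (iodo axial, acetyl equatorial): E = 0.44 kcal/mol; chair II (iodo equatorial, acetyl axial): E = 1.23 kcal/mol.
ΔG = 0.79 kcal/mol between the two chairs.
K = exp(ΔG/RT) with R = 1.987×10⁻³ kcal mol⁻¹ K⁻¹ and T = 323 K gives K ≈ 3.42.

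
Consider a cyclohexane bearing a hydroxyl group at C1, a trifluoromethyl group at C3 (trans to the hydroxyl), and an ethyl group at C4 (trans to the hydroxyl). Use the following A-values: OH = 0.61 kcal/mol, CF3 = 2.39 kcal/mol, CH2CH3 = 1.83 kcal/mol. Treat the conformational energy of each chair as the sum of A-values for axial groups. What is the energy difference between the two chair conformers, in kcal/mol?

Chair I (hydroxyl axial, trifluoromethyl equatorial, ethyl axial): E = 2.44 kcal/mol.
Chair II (hydroxyl equatorial, trifluoromethyl axial, ethyl equatorial): E = 2.39 kcal/mol.
ΔE = 2.44 − 2.39 = 0.05 kcal/mol; chair II is more stable.

0.05 kcal/mol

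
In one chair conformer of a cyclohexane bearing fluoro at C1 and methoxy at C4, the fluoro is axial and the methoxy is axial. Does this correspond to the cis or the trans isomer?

trans

C1 and C4 have opposite parity, so their axial bonds point in opposite directions.
With opposite-parity carbons, two substituents on the same face are one axial and one equatorial; opposite faces give both axial or both equatorial.
Here the groups are axial/axial → opposite face → trans.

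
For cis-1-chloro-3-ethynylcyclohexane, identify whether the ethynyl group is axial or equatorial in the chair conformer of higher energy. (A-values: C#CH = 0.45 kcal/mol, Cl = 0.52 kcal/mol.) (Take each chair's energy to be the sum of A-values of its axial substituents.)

axial

C1 and C3 have the same parity, so for the cis isomer the two substituents are e,e in one chair and a,a in the other.
Chair I (ethynyl axial, chloro axial): E = 0.97 kcal/mol.
Chair II (ethynyl equatorial, chloro equatorial): E = 0.00 kcal/mol.
Chair I is the less stable (higher-energy) conformer, and in that chair the ethynyl group is axial.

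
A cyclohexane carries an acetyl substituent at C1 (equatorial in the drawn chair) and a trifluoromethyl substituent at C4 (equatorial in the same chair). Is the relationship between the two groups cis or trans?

trans

C1 and C4 have opposite parity, so their axial bonds point in opposite directions.
With opposite-parity carbons, two substituents on the same face are one axial and one equatorial; opposite faces give both axial or both equatorial.
Here the groups are equatorial/equatorial → opposite face → trans.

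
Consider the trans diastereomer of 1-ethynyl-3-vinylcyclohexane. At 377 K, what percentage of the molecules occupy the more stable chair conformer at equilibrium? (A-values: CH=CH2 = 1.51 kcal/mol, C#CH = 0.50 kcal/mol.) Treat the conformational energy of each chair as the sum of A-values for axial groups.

C1 and C3 have the same parity, so for the trans isomer the two substituents are one axial and one equatorial in each chair.
Chair I (vinyl axial, ethynyl equatorial): E = 1.51 kcal/mol; chair II (vinyl equatorial, ethynyl axial): E = 0.50 kcal/mol.
ΔG = 1.01 kcal/mol between the two chairs.
K = exp(ΔG/RT) with R = 1.987×10⁻³ kcal mol⁻¹ K⁻¹ and T = 377 K gives K ≈ 3.85.
Fraction in the lower-energy chair = K/(K+1) = 79.4%.

79.4%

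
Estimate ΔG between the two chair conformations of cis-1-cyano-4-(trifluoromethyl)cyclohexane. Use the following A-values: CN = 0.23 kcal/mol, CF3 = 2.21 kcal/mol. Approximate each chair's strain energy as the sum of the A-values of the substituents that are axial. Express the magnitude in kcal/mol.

1.98 kcal/mol

C1 and C4 have opposite parity, so for the cis isomer the two substituents are one axial and one equatorial in each chair.
Chair I (cyano axial, trifluoromethyl equatorial): E = 0.23 kcal/mol.
Chair II (cyano equatorial, trifluoromethyl axial): E = 2.21 kcal/mol.
ΔE = 2.21 − 0.23 = 1.98 kcal/mol; chair I is more stable.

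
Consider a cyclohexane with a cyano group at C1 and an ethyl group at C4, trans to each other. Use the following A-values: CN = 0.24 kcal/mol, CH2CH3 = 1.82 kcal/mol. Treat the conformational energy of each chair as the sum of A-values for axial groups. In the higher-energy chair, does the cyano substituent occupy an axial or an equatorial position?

C1 and C4 have opposite parity, so for the trans isomer the two substituents are e,e in one chair and a,a in the other.
Chair I (cyano axial, ethyl axial): E = 2.06 kcal/mol.
Chair II (cyano equatorial, ethyl equatorial): E = 0.00 kcal/mol.
Chair I is the less stable (higher-energy) conformer, and in that chair the cyano group is axial.

axial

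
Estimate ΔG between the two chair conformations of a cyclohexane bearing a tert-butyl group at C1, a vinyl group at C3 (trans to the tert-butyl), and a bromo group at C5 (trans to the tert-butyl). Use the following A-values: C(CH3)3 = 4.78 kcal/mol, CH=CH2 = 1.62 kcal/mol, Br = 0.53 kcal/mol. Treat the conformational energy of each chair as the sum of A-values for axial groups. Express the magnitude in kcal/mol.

2.63 kcal/mol

Chair I (tert-butyl axial, vinyl equatorial, bromo equatorial): E = 4.78 kcal/mol.
Chair II (tert-butyl equatorial, vinyl axial, bromo axial): E = 2.15 kcal/mol.
ΔE = 4.78 − 2.15 = 2.63 kcal/mol; chair II is more stable.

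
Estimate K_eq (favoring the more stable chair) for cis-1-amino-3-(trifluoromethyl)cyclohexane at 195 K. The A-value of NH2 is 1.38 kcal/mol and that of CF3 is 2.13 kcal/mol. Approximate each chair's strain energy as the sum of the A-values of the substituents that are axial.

K ≈ 8595

C1 and C3 have the same parity, so for the cis isomer the two substituents are e,e in one chair and a,a in the other.
Chair I (amino axial, trifluoromethyl axial): E = 3.51 kcal/mol; chair II (amino equatorial, trifluoromethyl equatorial): E = 0.00 kcal/mol.
ΔG = 3.51 kcal/mol between the two chairs.
K = exp(ΔG/RT) with R = 1.987×10⁻³ kcal mol⁻¹ K⁻¹ and T = 195 K gives K ≈ 8.59e+03.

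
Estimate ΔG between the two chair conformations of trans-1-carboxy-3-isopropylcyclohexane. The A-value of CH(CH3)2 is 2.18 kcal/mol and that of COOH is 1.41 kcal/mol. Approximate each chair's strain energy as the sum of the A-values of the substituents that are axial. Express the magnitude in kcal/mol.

C1 and C3 have the same parity, so for the trans isomer the two substituents are one axial and one equatorial in each chair.
Chair I (isopropyl axial, carboxyl equatorial): E = 2.18 kcal/mol.
Chair II (isopropyl equatorial, carboxyl axial): E = 1.41 kcal/mol.
ΔE = 2.18 − 1.41 = 0.77 kcal/mol; chair II is more stable.

0.77 kcal/mol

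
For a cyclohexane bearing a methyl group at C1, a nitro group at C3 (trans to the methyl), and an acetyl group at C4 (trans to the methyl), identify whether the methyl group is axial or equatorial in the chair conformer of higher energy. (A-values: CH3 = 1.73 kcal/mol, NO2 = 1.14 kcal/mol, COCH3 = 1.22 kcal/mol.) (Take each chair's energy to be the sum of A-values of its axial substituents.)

axial

Chair I (methyl axial, nitro equatorial, acetyl axial): E = 2.95 kcal/mol.
Chair II (methyl equatorial, nitro axial, acetyl equatorial): E = 1.14 kcal/mol.
Chair I is the less stable (higher-energy) conformer, and in that chair the methyl group is axial.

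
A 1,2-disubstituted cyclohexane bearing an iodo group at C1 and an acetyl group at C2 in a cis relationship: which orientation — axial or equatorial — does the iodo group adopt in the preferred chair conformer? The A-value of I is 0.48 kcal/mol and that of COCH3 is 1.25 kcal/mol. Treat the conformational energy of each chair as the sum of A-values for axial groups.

axial

C1 and C2 have opposite parity, so for the cis isomer the two substituents are one axial and one equatorial in each chair.
Chair I (iodo axial, acetyl equatorial): E = 0.48 kcal/mol.
Chair II (iodo equatorial, acetyl axial): E = 1.25 kcal/mol.
Chair I is the more stable (lower-energy) conformer, and in that chair the iodo group is axial.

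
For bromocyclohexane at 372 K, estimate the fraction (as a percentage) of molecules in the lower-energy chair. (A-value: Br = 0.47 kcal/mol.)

65.4%

One chair has the bromo group axial (E = 0.47 kcal/mol) and the other has it equatorial (E = 0).
ΔG = 0.47 kcal/mol between the two chairs.
K = exp(ΔG/RT) with R = 1.987×10⁻³ kcal mol⁻¹ K⁻¹ and T = 372 K gives K ≈ 1.89.
Fraction in the lower-energy chair = K/(K+1) = 65.4%.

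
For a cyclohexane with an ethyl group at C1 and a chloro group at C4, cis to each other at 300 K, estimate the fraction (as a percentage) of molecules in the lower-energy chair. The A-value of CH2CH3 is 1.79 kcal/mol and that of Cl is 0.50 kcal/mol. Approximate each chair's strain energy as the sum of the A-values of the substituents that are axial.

C1 and C4 have opposite parity, so for the cis isomer the two substituents are one axial and one equatorial in each chair.
Chair I (ethyl axial, chloro equatorial): E = 1.79 kcal/mol; chair II (ethyl equatorial, chloro axial): E = 0.50 kcal/mol.
ΔG = 1.29 kcal/mol between the two chairs.
K = exp(ΔG/RT) with R = 1.987×10⁻³ kcal mol⁻¹ K⁻¹ and T = 300 K gives K ≈ 8.71.
Fraction in the lower-energy chair = K/(K+1) = 89.7%.

89.7%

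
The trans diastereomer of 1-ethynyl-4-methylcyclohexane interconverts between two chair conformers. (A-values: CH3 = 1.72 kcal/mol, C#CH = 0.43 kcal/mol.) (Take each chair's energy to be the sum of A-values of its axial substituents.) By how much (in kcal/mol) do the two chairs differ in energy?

2.15 kcal/mol

C1 and C4 have opposite parity, so for the trans isomer the two substituents are e,e in one chair and a,a in the other.
Chair I (methyl axial, ethynyl axial): E = 2.15 kcal/mol.
Chair II (methyl equatorial, ethynyl equatorial): E = 0.00 kcal/mol.
ΔE = 2.15 − 0.00 = 2.15 kcal/mol; chair II is more stable.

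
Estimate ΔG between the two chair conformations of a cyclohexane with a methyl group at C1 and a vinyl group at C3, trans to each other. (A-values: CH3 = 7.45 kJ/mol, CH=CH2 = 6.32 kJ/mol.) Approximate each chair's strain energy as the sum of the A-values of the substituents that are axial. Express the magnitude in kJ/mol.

C1 and C3 have the same parity, so for the trans isomer the two substituents are one axial and one equatorial in each chair.
Chair I (methyl axial, vinyl equatorial): E = 7.45 kJ/mol.
Chair II (methyl equatorial, vinyl axial): E = 6.32 kJ/mol.
ΔE = 7.45 − 6.32 = 1.13 kJ/mol; chair II is more stable.

1.13 kJ/mol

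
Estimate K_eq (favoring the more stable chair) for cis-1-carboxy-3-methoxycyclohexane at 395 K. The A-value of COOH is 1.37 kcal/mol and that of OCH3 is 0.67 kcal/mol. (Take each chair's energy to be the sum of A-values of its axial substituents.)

K ≈ 13.5

C1 and C3 have the same parity, so for the cis isomer the two substituents are e,e in one chair and a,a in the other.
Chair I (carboxyl axial, methoxy axial): E = 2.04 kcal/mol; chair II (carboxyl equatorial, methoxy equatorial): E = 0.00 kcal/mol.
ΔG = 2.04 kcal/mol between the two chairs.
K = exp(ΔG/RT) with R = 1.987×10⁻³ kcal mol⁻¹ K⁻¹ and T = 395 K gives K ≈ 13.5.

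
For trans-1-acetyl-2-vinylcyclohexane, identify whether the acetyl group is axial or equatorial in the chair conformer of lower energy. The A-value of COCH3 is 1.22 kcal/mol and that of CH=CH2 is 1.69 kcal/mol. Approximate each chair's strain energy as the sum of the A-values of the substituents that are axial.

C1 and C2 have opposite parity, so for the trans isomer the two substituents are e,e in one chair and a,a in the other.
Chair I (acetyl axial, vinyl axial): E = 2.91 kcal/mol.
Chair II (acetyl equatorial, vinyl equatorial): E = 0.00 kcal/mol.
Chair II is the more stable (lower-energy) conformer, and in that chair the acetyl group is equatorial.

equatorial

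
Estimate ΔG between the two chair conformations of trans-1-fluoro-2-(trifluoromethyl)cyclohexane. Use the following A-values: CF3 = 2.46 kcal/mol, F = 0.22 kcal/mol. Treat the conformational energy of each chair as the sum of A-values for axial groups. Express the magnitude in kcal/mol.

2.68 kcal/mol

C1 and C2 have opposite parity, so for the trans isomer the two substituents are e,e in one chair and a,a in the other.
Chair I (trifluoromethyl axial, fluoro axial): E = 2.68 kcal/mol.
Chair II (trifluoromethyl equatorial, fluoro equatorial): E = 0.00 kcal/mol.
ΔE = 2.68 − 0.00 = 2.68 kcal/mol; chair II is more stable.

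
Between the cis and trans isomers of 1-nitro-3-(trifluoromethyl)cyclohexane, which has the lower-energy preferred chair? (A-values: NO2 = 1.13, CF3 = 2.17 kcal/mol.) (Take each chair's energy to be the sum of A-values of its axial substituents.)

cis

At 1,3 positions (parity same): cis → (e,e or a,a); trans → (a,e or e,a).
Best chair for cis: E = 0.00 kcal/mol; best chair for trans: E = 1.13 kcal/mol.
The cis isomer is lower by 1.13 kcal/mol.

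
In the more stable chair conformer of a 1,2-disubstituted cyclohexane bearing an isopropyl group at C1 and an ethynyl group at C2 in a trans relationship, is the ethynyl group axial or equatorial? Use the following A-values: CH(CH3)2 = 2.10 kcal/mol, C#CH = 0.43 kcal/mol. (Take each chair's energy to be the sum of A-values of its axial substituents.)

equatorial

C1 and C2 have opposite parity, so for the trans isomer the two substituents are e,e in one chair and a,a in the other.
Chair I (isopropyl axial, ethynyl axial): E = 2.53 kcal/mol.
Chair II (isopropyl equatorial, ethynyl equatorial): E = 0.00 kcal/mol.
Chair II is the more stable (lower-energy) conformer, and in that chair the ethynyl group is equatorial.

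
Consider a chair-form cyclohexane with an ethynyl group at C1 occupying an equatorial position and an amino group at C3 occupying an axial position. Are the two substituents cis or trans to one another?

C1 and C3 have the same parity, so their axial bonds point in the same direction.
With same-parity carbons, two substituents on the same face are both axial or both equatorial; opposite faces give one of each.
Here the groups are equatorial/axial → opposite face → trans.

trans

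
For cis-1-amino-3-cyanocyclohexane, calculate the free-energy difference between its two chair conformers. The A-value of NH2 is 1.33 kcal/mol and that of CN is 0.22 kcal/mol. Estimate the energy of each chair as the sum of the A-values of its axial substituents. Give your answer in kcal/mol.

1.55 kcal/mol

C1 and C3 have the same parity, so for the cis isomer the two substituents are e,e in one chair and a,a in the other.
Chair I (amino axial, cyano axial): E = 1.55 kcal/mol.
Chair II (amino equatorial, cyano equatorial): E = 0.00 kcal/mol.
ΔE = 1.55 − 0.00 = 1.55 kcal/mol; chair II is more stable.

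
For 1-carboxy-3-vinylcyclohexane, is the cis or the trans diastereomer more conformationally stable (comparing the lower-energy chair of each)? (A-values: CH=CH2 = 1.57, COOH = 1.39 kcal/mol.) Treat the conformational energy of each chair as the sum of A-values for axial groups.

At 1,3 positions (parity same): cis → (e,e or a,a); trans → (a,e or e,a).
Best chair for cis: E = 0.00 kcal/mol; best chair for trans: E = 1.39 kcal/mol.
The cis isomer is lower by 1.39 kcal/mol.

cis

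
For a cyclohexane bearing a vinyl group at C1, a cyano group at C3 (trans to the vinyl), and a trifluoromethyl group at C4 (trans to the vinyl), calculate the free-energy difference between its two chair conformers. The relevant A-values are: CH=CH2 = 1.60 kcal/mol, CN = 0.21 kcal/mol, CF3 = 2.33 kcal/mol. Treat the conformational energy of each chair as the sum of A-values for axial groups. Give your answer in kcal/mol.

3.72 kcal/mol

Chair I (vinyl axial, cyano equatorial, trifluoromethyl axial): E = 3.93 kcal/mol.
Chair II (vinyl equatorial, cyano axial, trifluoromethyl equatorial): E = 0.21 kcal/mol.
ΔE = 3.93 − 0.21 = 3.72 kcal/mol; chair II is more stable.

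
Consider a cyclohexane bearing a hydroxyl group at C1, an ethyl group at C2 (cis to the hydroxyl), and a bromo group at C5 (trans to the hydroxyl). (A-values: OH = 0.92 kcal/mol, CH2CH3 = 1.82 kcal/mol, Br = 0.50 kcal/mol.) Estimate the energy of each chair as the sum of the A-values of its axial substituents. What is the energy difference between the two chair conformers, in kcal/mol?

1.40 kcal/mol

Chair I (hydroxyl axial, ethyl equatorial, bromo equatorial): E = 0.92 kcal/mol.
Chair II (hydroxyl equatorial, ethyl axial, bromo axial): E = 2.32 kcal/mol.
ΔE = 2.32 − 0.92 = 1.40 kcal/mol; chair I is more stable.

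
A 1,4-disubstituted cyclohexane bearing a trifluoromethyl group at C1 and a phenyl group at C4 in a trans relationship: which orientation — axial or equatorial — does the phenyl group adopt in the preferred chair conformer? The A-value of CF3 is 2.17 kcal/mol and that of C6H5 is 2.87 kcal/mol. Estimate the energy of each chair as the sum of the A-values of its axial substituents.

C1 and C4 have opposite parity, so for the trans isomer the two substituents are e,e in one chair and a,a in the other.
Chair I (trifluoromethyl axial, phenyl axial): E = 5.04 kcal/mol.
Chair II (trifluoromethyl equatorial, phenyl equatorial): E = 0.00 kcal/mol.
Chair II is the more stable (lower-energy) conformer, and in that chair the phenyl group is equatorial.

equatorial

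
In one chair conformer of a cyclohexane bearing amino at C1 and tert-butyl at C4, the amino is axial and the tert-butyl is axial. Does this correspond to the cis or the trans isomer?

C1 and C4 have opposite parity, so their axial bonds point in opposite directions.
With opposite-parity carbons, two substituents on the same face are one axial and one equatorial; opposite faces give both axial or both equatorial.
Here the groups are axial/axial → opposite face → trans.

trans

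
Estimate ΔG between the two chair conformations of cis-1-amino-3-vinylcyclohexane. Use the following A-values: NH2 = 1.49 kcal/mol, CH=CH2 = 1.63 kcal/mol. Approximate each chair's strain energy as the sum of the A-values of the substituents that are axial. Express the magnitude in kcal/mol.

C1 and C3 have the same parity, so for the cis isomer the two substituents are e,e in one chair and a,a in the other.
Chair I (amino axial, vinyl axial): E = 3.12 kcal/mol.
Chair II (amino equatorial, vinyl equatorial): E = 0.00 kcal/mol.
ΔE = 3.12 − 0.00 = 3.12 kcal/mol; chair II is more stable.

3.12 kcal/mol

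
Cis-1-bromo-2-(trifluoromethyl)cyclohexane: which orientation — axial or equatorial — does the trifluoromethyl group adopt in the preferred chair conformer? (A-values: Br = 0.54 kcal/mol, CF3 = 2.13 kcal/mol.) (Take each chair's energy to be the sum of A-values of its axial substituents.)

C1 and C2 have opposite parity, so for the cis isomer the two substituents are one axial and one equatorial in each chair.
Chair I (bromo axial, trifluoromethyl equatorial): E = 0.54 kcal/mol.
Chair II (bromo equatorial, trifluoromethyl axial): E = 2.13 kcal/mol.
Chair I is the more stable (lower-energy) conformer, and in that chair the trifluoromethyl group is equatorial.

equatorial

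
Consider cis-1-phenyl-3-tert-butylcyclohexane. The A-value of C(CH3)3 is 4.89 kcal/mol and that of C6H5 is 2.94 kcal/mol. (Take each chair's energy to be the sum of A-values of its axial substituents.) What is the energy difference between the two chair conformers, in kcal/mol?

C1 and C3 have the same parity, so for the cis isomer the two substituents are e,e in one chair and a,a in the other.
Chair I (tert-butyl axial, phenyl axial): E = 7.83 kcal/mol.
Chair II (tert-butyl equatorial, phenyl equatorial): E = 0.00 kcal/mol.
ΔE = 7.83 − 0.00 = 7.83 kcal/mol; chair II is more stable.

7.83 kcal/mol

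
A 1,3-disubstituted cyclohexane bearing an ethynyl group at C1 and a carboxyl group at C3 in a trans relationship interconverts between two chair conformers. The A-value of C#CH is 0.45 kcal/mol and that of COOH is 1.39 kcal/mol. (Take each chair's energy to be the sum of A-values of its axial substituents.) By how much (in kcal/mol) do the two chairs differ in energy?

C1 and C3 have the same parity, so for the trans isomer the two substituents are one axial and one equatorial in each chair.
Chair I (ethynyl axial, carboxyl equatorial): E = 0.45 kcal/mol.
Chair II (ethynyl equatorial, carboxyl axial): E = 1.39 kcal/mol.
ΔE = 1.39 − 0.45 = 0.94 kcal/mol; chair I is more stable.

0.94 kcal/mol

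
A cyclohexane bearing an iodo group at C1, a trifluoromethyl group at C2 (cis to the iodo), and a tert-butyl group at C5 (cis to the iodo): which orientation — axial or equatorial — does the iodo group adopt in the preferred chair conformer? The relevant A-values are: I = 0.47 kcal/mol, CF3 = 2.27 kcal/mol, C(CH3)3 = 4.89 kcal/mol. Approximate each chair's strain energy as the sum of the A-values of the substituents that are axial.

Chair I (iodo axial, trifluoromethyl equatorial, tert-butyl axial): E = 5.36 kcal/mol.
Chair II (iodo equatorial, trifluoromethyl axial, tert-butyl equatorial): E = 2.27 kcal/mol.
Chair II is the more stable (lower-energy) conformer, and in that chair the iodo group is equatorial.

equatorial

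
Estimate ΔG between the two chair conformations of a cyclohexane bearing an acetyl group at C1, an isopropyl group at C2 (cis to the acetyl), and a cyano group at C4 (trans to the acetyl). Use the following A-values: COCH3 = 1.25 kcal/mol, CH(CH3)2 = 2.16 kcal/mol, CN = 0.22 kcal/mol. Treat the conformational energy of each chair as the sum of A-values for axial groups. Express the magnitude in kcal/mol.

0.69 kcal/mol

Chair I (acetyl axial, isopropyl equatorial, cyano axial): E = 1.47 kcal/mol.
Chair II (acetyl equatorial, isopropyl axial, cyano equatorial): E = 2.16 kcal/mol.
ΔE = 2.16 − 1.47 = 0.69 kcal/mol; chair I is more stable.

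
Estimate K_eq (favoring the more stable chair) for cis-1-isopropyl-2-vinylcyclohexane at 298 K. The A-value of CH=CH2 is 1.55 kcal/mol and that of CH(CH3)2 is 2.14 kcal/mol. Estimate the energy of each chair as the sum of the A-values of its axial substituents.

C1 and C2 have opposite parity, so for the cis isomer the two substituents are one axial and one equatorial in each chair.
Chair I (vinyl axial, isopropyl equatorial): E = 1.55 kcal/mol; chair II (vinyl equatorial, isopropyl axial): E = 2.14 kcal/mol.
ΔG = 0.59 kcal/mol between the two chairs.
K = exp(ΔG/RT) with R = 1.987×10⁻³ kcal mol⁻¹ K⁻¹ and T = 298 K gives K ≈ 2.71.

K ≈ 2.71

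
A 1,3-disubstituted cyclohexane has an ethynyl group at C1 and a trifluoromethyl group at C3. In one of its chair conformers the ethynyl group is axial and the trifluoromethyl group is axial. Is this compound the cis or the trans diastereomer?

C1 and C3 have the same parity, so their axial bonds point in the same direction.
With same-parity carbons, two substituents on the same face are both axial or both equatorial; opposite faces give one of each.
Here the groups are axial/axial → same face → cis.

cis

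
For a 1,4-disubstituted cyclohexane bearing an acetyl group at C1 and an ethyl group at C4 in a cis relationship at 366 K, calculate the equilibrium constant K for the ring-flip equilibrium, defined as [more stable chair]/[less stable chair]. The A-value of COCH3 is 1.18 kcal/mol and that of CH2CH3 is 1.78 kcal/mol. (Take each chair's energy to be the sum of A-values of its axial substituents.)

C1 and C4 have opposite parity, so for the cis isomer the two substituents are one axial and one equatorial in each chair.
Chair I (acetyl axial, ethyl equatorial): E = 1.18 kcal/mol; chair II (acetyl equatorial, ethyl axial): E = 1.78 kcal/mol.
ΔG = 0.60 kcal/mol between the two chairs.
K = exp(ΔG/RT) with R = 1.987×10⁻³ kcal mol⁻¹ K⁻¹ and T = 366 K gives K ≈ 2.28.

K ≈ 2.28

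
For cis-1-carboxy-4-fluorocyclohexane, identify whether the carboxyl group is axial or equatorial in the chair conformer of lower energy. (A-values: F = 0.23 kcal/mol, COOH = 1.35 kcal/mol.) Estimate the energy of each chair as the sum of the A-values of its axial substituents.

C1 and C4 have opposite parity, so for the cis isomer the two substituents are one axial and one equatorial in each chair.
Chair I (fluoro axial, carboxyl equatorial): E = 0.23 kcal/mol.
Chair II (fluoro equatorial, carboxyl axial): E = 1.35 kcal/mol.
Chair I is the more stable (lower-energy) conformer, and in that chair the carboxyl group is equatorial.

equatorial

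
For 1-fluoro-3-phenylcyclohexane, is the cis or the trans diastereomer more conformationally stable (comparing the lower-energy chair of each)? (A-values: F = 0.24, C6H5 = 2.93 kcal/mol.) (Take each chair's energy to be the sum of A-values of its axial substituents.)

At 1,3 positions (parity same): cis → (e,e or a,a); trans → (a,e or e,a).
Best chair for cis: E = 0.00 kcal/mol; best chair for trans: E = 0.24 kcal/mol.
The cis isomer is lower by 0.24 kcal/mol.

cis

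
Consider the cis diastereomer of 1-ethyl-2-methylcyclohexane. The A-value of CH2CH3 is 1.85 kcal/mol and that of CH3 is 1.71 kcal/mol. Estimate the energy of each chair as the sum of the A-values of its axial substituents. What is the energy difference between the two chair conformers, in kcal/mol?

C1 and C2 have opposite parity, so for the cis isomer the two substituents are one axial and one equatorial in each chair.
Chair I (ethyl axial, methyl equatorial): E = 1.85 kcal/mol.
Chair II (ethyl equatorial, methyl axial): E = 1.71 kcal/mol.
ΔE = 1.85 − 1.71 = 0.14 kcal/mol; chair II is more stable.

0.14 kcal/mol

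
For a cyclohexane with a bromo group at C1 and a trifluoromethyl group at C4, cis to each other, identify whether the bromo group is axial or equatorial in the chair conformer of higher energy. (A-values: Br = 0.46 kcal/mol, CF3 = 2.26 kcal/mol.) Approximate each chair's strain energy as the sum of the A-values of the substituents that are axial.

C1 and C4 have opposite parity, so for the cis isomer the two substituents are one axial and one equatorial in each chair.
Chair I (bromo axial, trifluoromethyl equatorial): E = 0.46 kcal/mol.
Chair II (bromo equatorial, trifluoromethyl axial): E = 2.26 kcal/mol.
Chair II is the less stable (higher-energy) conformer, and in that chair the bromo group is equatorial.

equatorial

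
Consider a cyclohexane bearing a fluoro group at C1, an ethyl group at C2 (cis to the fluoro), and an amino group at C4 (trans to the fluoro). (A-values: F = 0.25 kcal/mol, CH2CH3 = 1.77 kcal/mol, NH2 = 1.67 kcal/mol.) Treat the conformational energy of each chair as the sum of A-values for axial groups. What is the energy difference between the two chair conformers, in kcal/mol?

Chair I (fluoro axial, ethyl equatorial, amino axial): E = 1.92 kcal/mol.
Chair II (fluoro equatorial, ethyl axial, amino equatorial): E = 1.77 kcal/mol.
ΔE = 1.92 − 1.77 = 0.15 kcal/mol; chair II is more stable.

0.15 kcal/mol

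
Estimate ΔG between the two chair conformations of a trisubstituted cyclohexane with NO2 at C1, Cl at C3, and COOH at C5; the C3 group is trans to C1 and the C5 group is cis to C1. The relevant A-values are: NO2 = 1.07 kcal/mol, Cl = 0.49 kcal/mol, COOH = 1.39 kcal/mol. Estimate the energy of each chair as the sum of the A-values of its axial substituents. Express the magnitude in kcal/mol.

1.97 kcal/mol

Chair I (nitro axial, chloro equatorial, carboxyl axial): E = 2.46 kcal/mol.
Chair II (nitro equatorial, chloro axial, carboxyl equatorial): E = 0.49 kcal/mol.
ΔE = 2.46 − 0.49 = 1.97 kcal/mol; chair II is more stable.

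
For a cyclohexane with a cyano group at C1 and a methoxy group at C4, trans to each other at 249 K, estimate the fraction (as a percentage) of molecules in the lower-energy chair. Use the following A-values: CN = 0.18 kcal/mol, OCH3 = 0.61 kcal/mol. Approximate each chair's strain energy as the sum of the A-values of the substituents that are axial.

83.2%

C1 and C4 have opposite parity, so for the trans isomer the two substituents are e,e in one chair and a,a in the other.
Chair I (cyano axial, methoxy axial): E = 0.79 kcal/mol; chair II (cyano equatorial, methoxy equatorial): E = 0.00 kcal/mol.
ΔG = 0.79 kcal/mol between the two chairs.
K = exp(ΔG/RT) with R = 1.987×10⁻³ kcal mol⁻¹ K⁻¹ and T = 249 K gives K ≈ 4.94.
Fraction in the lower-energy chair = K/(K+1) = 83.2%.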